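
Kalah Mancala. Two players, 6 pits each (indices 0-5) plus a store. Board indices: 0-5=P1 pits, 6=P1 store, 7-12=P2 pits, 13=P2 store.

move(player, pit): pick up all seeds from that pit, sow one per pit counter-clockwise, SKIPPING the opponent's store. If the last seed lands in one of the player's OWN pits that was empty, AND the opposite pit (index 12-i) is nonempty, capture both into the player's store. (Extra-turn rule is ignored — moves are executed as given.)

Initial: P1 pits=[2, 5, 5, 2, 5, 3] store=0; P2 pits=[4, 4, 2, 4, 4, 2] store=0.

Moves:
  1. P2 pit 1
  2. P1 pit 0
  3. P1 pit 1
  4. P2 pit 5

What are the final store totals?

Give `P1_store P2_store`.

Answer: 1 1

Derivation:
Move 1: P2 pit1 -> P1=[2,5,5,2,5,3](0) P2=[4,0,3,5,5,3](0)
Move 2: P1 pit0 -> P1=[0,6,6,2,5,3](0) P2=[4,0,3,5,5,3](0)
Move 3: P1 pit1 -> P1=[0,0,7,3,6,4](1) P2=[5,0,3,5,5,3](0)
Move 4: P2 pit5 -> P1=[1,1,7,3,6,4](1) P2=[5,0,3,5,5,0](1)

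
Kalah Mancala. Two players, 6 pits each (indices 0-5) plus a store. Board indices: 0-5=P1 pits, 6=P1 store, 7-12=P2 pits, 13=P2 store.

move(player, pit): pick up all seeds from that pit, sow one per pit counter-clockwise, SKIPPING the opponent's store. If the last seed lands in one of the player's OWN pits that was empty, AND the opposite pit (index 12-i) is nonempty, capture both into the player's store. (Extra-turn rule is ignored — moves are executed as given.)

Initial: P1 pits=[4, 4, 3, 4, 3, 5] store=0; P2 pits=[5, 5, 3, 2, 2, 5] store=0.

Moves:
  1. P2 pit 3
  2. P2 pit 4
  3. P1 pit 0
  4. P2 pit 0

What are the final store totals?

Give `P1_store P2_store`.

Move 1: P2 pit3 -> P1=[4,4,3,4,3,5](0) P2=[5,5,3,0,3,6](0)
Move 2: P2 pit4 -> P1=[5,4,3,4,3,5](0) P2=[5,5,3,0,0,7](1)
Move 3: P1 pit0 -> P1=[0,5,4,5,4,6](0) P2=[5,5,3,0,0,7](1)
Move 4: P2 pit0 -> P1=[0,5,4,5,4,6](0) P2=[0,6,4,1,1,8](1)

Answer: 0 1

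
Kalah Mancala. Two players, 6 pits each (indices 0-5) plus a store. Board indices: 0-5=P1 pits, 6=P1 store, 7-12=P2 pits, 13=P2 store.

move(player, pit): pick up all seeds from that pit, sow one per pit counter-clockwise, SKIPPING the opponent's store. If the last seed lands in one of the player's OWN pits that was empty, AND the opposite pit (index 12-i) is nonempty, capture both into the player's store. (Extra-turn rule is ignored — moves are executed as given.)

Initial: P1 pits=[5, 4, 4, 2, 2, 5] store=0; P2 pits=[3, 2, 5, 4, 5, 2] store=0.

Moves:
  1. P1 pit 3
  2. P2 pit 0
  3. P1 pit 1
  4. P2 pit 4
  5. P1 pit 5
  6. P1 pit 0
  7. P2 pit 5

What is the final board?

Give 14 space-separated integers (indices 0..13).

Answer: 1 3 8 2 5 1 2 1 4 7 6 1 0 2

Derivation:
Move 1: P1 pit3 -> P1=[5,4,4,0,3,6](0) P2=[3,2,5,4,5,2](0)
Move 2: P2 pit0 -> P1=[5,4,4,0,3,6](0) P2=[0,3,6,5,5,2](0)
Move 3: P1 pit1 -> P1=[5,0,5,1,4,7](0) P2=[0,3,6,5,5,2](0)
Move 4: P2 pit4 -> P1=[6,1,6,1,4,7](0) P2=[0,3,6,5,0,3](1)
Move 5: P1 pit5 -> P1=[6,1,6,1,4,0](1) P2=[1,4,7,6,1,4](1)
Move 6: P1 pit0 -> P1=[0,2,7,2,5,1](2) P2=[1,4,7,6,1,4](1)
Move 7: P2 pit5 -> P1=[1,3,8,2,5,1](2) P2=[1,4,7,6,1,0](2)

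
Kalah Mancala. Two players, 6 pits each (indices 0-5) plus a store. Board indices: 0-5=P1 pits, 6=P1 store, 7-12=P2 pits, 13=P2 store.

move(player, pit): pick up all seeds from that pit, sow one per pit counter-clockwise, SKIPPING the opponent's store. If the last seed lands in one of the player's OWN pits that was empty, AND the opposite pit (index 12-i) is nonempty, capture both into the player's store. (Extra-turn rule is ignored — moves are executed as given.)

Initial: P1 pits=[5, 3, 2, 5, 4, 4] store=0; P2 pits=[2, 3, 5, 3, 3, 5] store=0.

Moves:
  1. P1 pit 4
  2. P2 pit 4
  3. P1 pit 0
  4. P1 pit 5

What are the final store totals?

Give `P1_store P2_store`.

Answer: 3 1

Derivation:
Move 1: P1 pit4 -> P1=[5,3,2,5,0,5](1) P2=[3,4,5,3,3,5](0)
Move 2: P2 pit4 -> P1=[6,3,2,5,0,5](1) P2=[3,4,5,3,0,6](1)
Move 3: P1 pit0 -> P1=[0,4,3,6,1,6](2) P2=[3,4,5,3,0,6](1)
Move 4: P1 pit5 -> P1=[0,4,3,6,1,0](3) P2=[4,5,6,4,1,6](1)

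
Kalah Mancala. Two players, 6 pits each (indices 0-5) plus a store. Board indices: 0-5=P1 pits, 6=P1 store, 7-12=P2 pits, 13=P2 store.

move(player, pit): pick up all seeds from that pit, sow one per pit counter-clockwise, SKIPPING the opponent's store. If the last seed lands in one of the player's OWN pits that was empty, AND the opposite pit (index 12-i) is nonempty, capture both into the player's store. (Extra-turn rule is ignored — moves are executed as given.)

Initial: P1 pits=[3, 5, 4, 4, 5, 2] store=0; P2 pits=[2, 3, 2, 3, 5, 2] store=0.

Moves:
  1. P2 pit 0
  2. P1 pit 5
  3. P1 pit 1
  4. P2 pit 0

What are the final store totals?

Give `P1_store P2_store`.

Move 1: P2 pit0 -> P1=[3,5,4,4,5,2](0) P2=[0,4,3,3,5,2](0)
Move 2: P1 pit5 -> P1=[3,5,4,4,5,0](1) P2=[1,4,3,3,5,2](0)
Move 3: P1 pit1 -> P1=[3,0,5,5,6,1](2) P2=[1,4,3,3,5,2](0)
Move 4: P2 pit0 -> P1=[3,0,5,5,6,1](2) P2=[0,5,3,3,5,2](0)

Answer: 2 0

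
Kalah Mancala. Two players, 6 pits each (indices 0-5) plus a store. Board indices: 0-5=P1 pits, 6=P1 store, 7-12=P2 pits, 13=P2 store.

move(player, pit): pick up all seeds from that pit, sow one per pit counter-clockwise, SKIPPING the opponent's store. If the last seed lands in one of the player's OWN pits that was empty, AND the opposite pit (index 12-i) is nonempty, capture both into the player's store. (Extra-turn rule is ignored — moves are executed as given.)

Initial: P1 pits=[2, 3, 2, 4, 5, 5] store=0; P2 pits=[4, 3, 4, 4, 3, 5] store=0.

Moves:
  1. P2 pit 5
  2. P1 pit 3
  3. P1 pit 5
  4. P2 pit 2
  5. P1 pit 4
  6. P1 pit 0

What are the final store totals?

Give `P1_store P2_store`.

Move 1: P2 pit5 -> P1=[3,4,3,5,5,5](0) P2=[4,3,4,4,3,0](1)
Move 2: P1 pit3 -> P1=[3,4,3,0,6,6](1) P2=[5,4,4,4,3,0](1)
Move 3: P1 pit5 -> P1=[3,4,3,0,6,0](2) P2=[6,5,5,5,4,0](1)
Move 4: P2 pit2 -> P1=[4,4,3,0,6,0](2) P2=[6,5,0,6,5,1](2)
Move 5: P1 pit4 -> P1=[4,4,3,0,0,1](3) P2=[7,6,1,7,5,1](2)
Move 6: P1 pit0 -> P1=[0,5,4,1,0,1](10) P2=[7,0,1,7,5,1](2)

Answer: 10 2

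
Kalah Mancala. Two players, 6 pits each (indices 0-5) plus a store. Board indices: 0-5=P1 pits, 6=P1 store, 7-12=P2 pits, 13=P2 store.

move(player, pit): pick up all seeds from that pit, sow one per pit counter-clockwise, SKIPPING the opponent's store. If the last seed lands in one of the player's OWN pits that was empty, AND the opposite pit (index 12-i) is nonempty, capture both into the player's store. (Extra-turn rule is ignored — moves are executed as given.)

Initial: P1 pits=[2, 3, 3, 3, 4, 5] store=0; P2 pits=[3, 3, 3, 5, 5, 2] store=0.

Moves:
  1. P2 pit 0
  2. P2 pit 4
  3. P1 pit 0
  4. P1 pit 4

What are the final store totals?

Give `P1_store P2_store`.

Move 1: P2 pit0 -> P1=[2,3,3,3,4,5](0) P2=[0,4,4,6,5,2](0)
Move 2: P2 pit4 -> P1=[3,4,4,3,4,5](0) P2=[0,4,4,6,0,3](1)
Move 3: P1 pit0 -> P1=[0,5,5,4,4,5](0) P2=[0,4,4,6,0,3](1)
Move 4: P1 pit4 -> P1=[0,5,5,4,0,6](1) P2=[1,5,4,6,0,3](1)

Answer: 1 1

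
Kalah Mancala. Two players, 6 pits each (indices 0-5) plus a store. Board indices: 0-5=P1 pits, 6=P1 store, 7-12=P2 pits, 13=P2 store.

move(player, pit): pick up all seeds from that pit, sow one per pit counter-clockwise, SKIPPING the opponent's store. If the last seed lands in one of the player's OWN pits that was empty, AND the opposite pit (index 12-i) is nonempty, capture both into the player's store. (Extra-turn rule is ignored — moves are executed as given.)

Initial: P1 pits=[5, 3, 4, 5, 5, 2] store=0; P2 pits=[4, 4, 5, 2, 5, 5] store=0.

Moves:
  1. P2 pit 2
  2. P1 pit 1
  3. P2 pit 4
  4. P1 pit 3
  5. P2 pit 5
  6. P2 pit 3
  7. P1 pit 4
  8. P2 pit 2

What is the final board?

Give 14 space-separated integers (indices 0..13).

Move 1: P2 pit2 -> P1=[6,3,4,5,5,2](0) P2=[4,4,0,3,6,6](1)
Move 2: P1 pit1 -> P1=[6,0,5,6,6,2](0) P2=[4,4,0,3,6,6](1)
Move 3: P2 pit4 -> P1=[7,1,6,7,6,2](0) P2=[4,4,0,3,0,7](2)
Move 4: P1 pit3 -> P1=[7,1,6,0,7,3](1) P2=[5,5,1,4,0,7](2)
Move 5: P2 pit5 -> P1=[8,2,7,1,8,4](1) P2=[5,5,1,4,0,0](3)
Move 6: P2 pit3 -> P1=[9,2,7,1,8,4](1) P2=[5,5,1,0,1,1](4)
Move 7: P1 pit4 -> P1=[9,2,7,1,0,5](2) P2=[6,6,2,1,2,2](4)
Move 8: P2 pit2 -> P1=[9,2,7,1,0,5](2) P2=[6,6,0,2,3,2](4)

Answer: 9 2 7 1 0 5 2 6 6 0 2 3 2 4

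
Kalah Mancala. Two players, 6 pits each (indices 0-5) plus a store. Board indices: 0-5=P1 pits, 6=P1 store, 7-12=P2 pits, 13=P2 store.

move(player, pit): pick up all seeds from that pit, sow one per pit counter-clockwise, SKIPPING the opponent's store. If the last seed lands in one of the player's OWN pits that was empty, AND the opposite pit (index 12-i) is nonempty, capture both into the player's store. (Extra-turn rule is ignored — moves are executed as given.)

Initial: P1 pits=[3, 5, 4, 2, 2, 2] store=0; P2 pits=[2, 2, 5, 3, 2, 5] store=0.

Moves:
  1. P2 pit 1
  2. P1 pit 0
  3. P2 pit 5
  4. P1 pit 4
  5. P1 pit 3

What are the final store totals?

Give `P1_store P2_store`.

Move 1: P2 pit1 -> P1=[3,5,4,2,2,2](0) P2=[2,0,6,4,2,5](0)
Move 2: P1 pit0 -> P1=[0,6,5,3,2,2](0) P2=[2,0,6,4,2,5](0)
Move 3: P2 pit5 -> P1=[1,7,6,4,2,2](0) P2=[2,0,6,4,2,0](1)
Move 4: P1 pit4 -> P1=[1,7,6,4,0,3](1) P2=[2,0,6,4,2,0](1)
Move 5: P1 pit3 -> P1=[1,7,6,0,1,4](2) P2=[3,0,6,4,2,0](1)

Answer: 2 1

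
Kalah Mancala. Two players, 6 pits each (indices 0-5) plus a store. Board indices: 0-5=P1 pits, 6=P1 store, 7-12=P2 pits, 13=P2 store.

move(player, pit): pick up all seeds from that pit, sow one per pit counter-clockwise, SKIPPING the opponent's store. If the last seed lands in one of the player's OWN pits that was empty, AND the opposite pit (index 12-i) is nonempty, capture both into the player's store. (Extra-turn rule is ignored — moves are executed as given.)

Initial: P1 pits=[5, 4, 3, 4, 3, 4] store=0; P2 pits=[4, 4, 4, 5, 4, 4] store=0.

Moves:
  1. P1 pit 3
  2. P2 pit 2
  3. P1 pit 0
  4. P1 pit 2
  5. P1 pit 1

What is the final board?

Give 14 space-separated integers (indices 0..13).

Answer: 0 0 1 3 7 8 3 5 4 0 6 5 5 1

Derivation:
Move 1: P1 pit3 -> P1=[5,4,3,0,4,5](1) P2=[5,4,4,5,4,4](0)
Move 2: P2 pit2 -> P1=[5,4,3,0,4,5](1) P2=[5,4,0,6,5,5](1)
Move 3: P1 pit0 -> P1=[0,5,4,1,5,6](1) P2=[5,4,0,6,5,5](1)
Move 4: P1 pit2 -> P1=[0,5,0,2,6,7](2) P2=[5,4,0,6,5,5](1)
Move 5: P1 pit1 -> P1=[0,0,1,3,7,8](3) P2=[5,4,0,6,5,5](1)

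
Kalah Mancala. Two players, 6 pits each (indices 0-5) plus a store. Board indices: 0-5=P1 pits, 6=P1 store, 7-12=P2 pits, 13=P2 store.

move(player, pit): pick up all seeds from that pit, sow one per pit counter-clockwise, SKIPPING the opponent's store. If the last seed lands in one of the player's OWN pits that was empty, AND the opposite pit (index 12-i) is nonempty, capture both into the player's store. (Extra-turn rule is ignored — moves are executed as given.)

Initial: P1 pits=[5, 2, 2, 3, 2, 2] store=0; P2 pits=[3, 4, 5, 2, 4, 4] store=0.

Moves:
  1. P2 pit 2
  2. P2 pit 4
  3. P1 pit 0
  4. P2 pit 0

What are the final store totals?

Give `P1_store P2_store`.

Move 1: P2 pit2 -> P1=[6,2,2,3,2,2](0) P2=[3,4,0,3,5,5](1)
Move 2: P2 pit4 -> P1=[7,3,3,3,2,2](0) P2=[3,4,0,3,0,6](2)
Move 3: P1 pit0 -> P1=[0,4,4,4,3,3](1) P2=[4,4,0,3,0,6](2)
Move 4: P2 pit0 -> P1=[0,0,4,4,3,3](1) P2=[0,5,1,4,0,6](7)

Answer: 1 7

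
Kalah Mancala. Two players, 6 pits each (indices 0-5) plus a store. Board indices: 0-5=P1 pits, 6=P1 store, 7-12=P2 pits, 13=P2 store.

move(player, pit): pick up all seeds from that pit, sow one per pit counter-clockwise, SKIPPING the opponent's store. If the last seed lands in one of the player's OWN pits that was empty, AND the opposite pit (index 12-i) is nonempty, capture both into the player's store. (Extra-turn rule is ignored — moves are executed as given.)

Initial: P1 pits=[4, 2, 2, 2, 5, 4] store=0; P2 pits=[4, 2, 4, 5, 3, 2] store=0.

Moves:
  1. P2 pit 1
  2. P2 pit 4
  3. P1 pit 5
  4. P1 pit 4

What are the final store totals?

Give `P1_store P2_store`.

Answer: 2 1

Derivation:
Move 1: P2 pit1 -> P1=[4,2,2,2,5,4](0) P2=[4,0,5,6,3,2](0)
Move 2: P2 pit4 -> P1=[5,2,2,2,5,4](0) P2=[4,0,5,6,0,3](1)
Move 3: P1 pit5 -> P1=[5,2,2,2,5,0](1) P2=[5,1,6,6,0,3](1)
Move 4: P1 pit4 -> P1=[5,2,2,2,0,1](2) P2=[6,2,7,6,0,3](1)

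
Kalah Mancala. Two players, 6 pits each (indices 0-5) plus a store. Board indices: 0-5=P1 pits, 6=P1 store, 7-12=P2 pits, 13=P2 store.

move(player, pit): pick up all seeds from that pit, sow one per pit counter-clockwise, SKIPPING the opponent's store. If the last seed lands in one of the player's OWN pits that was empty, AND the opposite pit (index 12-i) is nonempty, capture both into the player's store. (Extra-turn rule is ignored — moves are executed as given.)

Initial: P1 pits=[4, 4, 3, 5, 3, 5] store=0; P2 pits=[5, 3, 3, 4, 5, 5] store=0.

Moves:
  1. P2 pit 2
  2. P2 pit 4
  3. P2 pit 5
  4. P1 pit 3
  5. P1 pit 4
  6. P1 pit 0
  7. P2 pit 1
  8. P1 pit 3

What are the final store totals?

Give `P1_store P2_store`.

Answer: 3 3

Derivation:
Move 1: P2 pit2 -> P1=[4,4,3,5,3,5](0) P2=[5,3,0,5,6,6](0)
Move 2: P2 pit4 -> P1=[5,5,4,6,3,5](0) P2=[5,3,0,5,0,7](1)
Move 3: P2 pit5 -> P1=[6,6,5,7,4,6](0) P2=[5,3,0,5,0,0](2)
Move 4: P1 pit3 -> P1=[6,6,5,0,5,7](1) P2=[6,4,1,6,0,0](2)
Move 5: P1 pit4 -> P1=[6,6,5,0,0,8](2) P2=[7,5,2,6,0,0](2)
Move 6: P1 pit0 -> P1=[0,7,6,1,1,9](3) P2=[7,5,2,6,0,0](2)
Move 7: P2 pit1 -> P1=[0,7,6,1,1,9](3) P2=[7,0,3,7,1,1](3)
Move 8: P1 pit3 -> P1=[0,7,6,0,2,9](3) P2=[7,0,3,7,1,1](3)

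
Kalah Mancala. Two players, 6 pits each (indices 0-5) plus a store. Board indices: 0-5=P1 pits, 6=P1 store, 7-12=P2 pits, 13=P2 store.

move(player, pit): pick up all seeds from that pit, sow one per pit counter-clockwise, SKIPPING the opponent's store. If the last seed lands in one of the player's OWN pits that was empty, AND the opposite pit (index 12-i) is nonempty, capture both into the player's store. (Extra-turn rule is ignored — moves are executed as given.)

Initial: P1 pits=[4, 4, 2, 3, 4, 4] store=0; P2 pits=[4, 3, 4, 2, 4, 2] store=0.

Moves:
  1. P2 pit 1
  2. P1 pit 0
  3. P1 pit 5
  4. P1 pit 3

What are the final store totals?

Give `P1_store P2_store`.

Answer: 2 0

Derivation:
Move 1: P2 pit1 -> P1=[4,4,2,3,4,4](0) P2=[4,0,5,3,5,2](0)
Move 2: P1 pit0 -> P1=[0,5,3,4,5,4](0) P2=[4,0,5,3,5,2](0)
Move 3: P1 pit5 -> P1=[0,5,3,4,5,0](1) P2=[5,1,6,3,5,2](0)
Move 4: P1 pit3 -> P1=[0,5,3,0,6,1](2) P2=[6,1,6,3,5,2](0)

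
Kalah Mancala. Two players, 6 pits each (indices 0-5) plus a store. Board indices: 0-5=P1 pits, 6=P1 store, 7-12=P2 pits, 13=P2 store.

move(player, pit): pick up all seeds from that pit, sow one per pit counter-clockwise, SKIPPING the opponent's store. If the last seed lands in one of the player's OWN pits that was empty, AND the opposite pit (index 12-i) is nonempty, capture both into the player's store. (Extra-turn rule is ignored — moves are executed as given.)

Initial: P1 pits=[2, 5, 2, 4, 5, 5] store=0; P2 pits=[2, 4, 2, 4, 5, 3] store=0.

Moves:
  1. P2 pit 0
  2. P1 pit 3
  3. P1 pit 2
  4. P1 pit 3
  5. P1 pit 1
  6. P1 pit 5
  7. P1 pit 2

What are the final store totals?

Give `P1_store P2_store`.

Move 1: P2 pit0 -> P1=[2,5,2,4,5,5](0) P2=[0,5,3,4,5,3](0)
Move 2: P1 pit3 -> P1=[2,5,2,0,6,6](1) P2=[1,5,3,4,5,3](0)
Move 3: P1 pit2 -> P1=[2,5,0,1,7,6](1) P2=[1,5,3,4,5,3](0)
Move 4: P1 pit3 -> P1=[2,5,0,0,8,6](1) P2=[1,5,3,4,5,3](0)
Move 5: P1 pit1 -> P1=[2,0,1,1,9,7](2) P2=[1,5,3,4,5,3](0)
Move 6: P1 pit5 -> P1=[2,0,1,1,9,0](3) P2=[2,6,4,5,6,4](0)
Move 7: P1 pit2 -> P1=[2,0,0,2,9,0](3) P2=[2,6,4,5,6,4](0)

Answer: 3 0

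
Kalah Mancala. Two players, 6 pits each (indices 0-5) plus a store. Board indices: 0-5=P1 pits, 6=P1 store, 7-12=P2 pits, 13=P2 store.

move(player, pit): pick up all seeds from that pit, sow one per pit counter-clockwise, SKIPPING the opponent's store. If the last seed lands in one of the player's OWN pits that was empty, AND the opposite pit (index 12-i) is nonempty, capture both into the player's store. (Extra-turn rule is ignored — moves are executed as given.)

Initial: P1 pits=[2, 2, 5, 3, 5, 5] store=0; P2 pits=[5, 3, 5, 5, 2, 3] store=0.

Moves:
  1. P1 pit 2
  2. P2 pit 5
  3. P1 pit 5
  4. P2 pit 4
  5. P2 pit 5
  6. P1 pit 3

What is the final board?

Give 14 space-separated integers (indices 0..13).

Answer: 4 3 0 0 7 1 3 8 4 6 6 0 0 3

Derivation:
Move 1: P1 pit2 -> P1=[2,2,0,4,6,6](1) P2=[6,3,5,5,2,3](0)
Move 2: P2 pit5 -> P1=[3,3,0,4,6,6](1) P2=[6,3,5,5,2,0](1)
Move 3: P1 pit5 -> P1=[3,3,0,4,6,0](2) P2=[7,4,6,6,3,0](1)
Move 4: P2 pit4 -> P1=[4,3,0,4,6,0](2) P2=[7,4,6,6,0,1](2)
Move 5: P2 pit5 -> P1=[4,3,0,4,6,0](2) P2=[7,4,6,6,0,0](3)
Move 6: P1 pit3 -> P1=[4,3,0,0,7,1](3) P2=[8,4,6,6,0,0](3)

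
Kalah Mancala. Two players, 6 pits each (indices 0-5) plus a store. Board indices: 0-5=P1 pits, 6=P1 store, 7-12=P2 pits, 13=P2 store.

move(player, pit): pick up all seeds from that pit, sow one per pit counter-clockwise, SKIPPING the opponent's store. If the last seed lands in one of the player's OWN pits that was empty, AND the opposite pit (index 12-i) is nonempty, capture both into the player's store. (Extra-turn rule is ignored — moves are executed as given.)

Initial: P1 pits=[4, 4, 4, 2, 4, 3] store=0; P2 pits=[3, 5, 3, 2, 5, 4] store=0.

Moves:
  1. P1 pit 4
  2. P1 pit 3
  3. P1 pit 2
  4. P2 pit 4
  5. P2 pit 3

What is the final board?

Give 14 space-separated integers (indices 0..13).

Answer: 5 5 1 1 2 6 2 4 6 3 0 1 6 1

Derivation:
Move 1: P1 pit4 -> P1=[4,4,4,2,0,4](1) P2=[4,6,3,2,5,4](0)
Move 2: P1 pit3 -> P1=[4,4,4,0,1,5](1) P2=[4,6,3,2,5,4](0)
Move 3: P1 pit2 -> P1=[4,4,0,1,2,6](2) P2=[4,6,3,2,5,4](0)
Move 4: P2 pit4 -> P1=[5,5,1,1,2,6](2) P2=[4,6,3,2,0,5](1)
Move 5: P2 pit3 -> P1=[5,5,1,1,2,6](2) P2=[4,6,3,0,1,6](1)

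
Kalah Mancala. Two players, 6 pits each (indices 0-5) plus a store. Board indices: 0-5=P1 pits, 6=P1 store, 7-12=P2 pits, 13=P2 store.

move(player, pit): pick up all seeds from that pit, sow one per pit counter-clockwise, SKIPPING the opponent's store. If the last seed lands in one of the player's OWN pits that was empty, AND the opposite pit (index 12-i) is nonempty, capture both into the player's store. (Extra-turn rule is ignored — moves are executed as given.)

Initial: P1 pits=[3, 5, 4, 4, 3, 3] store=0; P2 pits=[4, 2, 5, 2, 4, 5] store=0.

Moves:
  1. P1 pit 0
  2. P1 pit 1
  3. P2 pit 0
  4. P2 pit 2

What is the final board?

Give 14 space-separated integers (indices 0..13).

Move 1: P1 pit0 -> P1=[0,6,5,5,3,3](0) P2=[4,2,5,2,4,5](0)
Move 2: P1 pit1 -> P1=[0,0,6,6,4,4](1) P2=[5,2,5,2,4,5](0)
Move 3: P2 pit0 -> P1=[0,0,6,6,4,4](1) P2=[0,3,6,3,5,6](0)
Move 4: P2 pit2 -> P1=[1,1,6,6,4,4](1) P2=[0,3,0,4,6,7](1)

Answer: 1 1 6 6 4 4 1 0 3 0 4 6 7 1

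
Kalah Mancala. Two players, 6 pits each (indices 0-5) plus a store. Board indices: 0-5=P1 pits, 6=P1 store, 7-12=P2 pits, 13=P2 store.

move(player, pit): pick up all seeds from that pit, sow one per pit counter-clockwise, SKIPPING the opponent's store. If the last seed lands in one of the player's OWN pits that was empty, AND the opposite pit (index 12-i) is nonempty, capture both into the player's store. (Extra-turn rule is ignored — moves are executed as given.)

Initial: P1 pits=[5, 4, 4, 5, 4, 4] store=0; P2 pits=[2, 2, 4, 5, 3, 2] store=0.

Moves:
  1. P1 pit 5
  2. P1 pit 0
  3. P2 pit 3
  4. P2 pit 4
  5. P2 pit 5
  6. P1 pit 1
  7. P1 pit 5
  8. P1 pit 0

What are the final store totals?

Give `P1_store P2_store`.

Answer: 7 3

Derivation:
Move 1: P1 pit5 -> P1=[5,4,4,5,4,0](1) P2=[3,3,5,5,3,2](0)
Move 2: P1 pit0 -> P1=[0,5,5,6,5,0](5) P2=[0,3,5,5,3,2](0)
Move 3: P2 pit3 -> P1=[1,6,5,6,5,0](5) P2=[0,3,5,0,4,3](1)
Move 4: P2 pit4 -> P1=[2,7,5,6,5,0](5) P2=[0,3,5,0,0,4](2)
Move 5: P2 pit5 -> P1=[3,8,6,6,5,0](5) P2=[0,3,5,0,0,0](3)
Move 6: P1 pit1 -> P1=[3,0,7,7,6,1](6) P2=[1,4,6,0,0,0](3)
Move 7: P1 pit5 -> P1=[3,0,7,7,6,0](7) P2=[1,4,6,0,0,0](3)
Move 8: P1 pit0 -> P1=[0,1,8,8,6,0](7) P2=[1,4,6,0,0,0](3)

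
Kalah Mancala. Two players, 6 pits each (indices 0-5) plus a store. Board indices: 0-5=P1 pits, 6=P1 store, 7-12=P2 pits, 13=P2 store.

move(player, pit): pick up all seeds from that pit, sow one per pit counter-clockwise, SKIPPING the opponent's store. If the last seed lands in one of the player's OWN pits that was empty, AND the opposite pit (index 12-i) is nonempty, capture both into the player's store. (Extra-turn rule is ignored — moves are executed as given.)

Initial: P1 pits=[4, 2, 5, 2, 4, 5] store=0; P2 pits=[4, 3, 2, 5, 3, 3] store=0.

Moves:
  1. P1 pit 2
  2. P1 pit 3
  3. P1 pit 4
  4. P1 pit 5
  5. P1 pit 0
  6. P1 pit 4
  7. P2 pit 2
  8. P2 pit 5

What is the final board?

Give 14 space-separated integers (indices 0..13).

Answer: 1 4 2 2 0 1 12 0 5 0 8 5 0 2

Derivation:
Move 1: P1 pit2 -> P1=[4,2,0,3,5,6](1) P2=[5,3,2,5,3,3](0)
Move 2: P1 pit3 -> P1=[4,2,0,0,6,7](2) P2=[5,3,2,5,3,3](0)
Move 3: P1 pit4 -> P1=[4,2,0,0,0,8](3) P2=[6,4,3,6,3,3](0)
Move 4: P1 pit5 -> P1=[5,2,0,0,0,0](4) P2=[7,5,4,7,4,4](0)
Move 5: P1 pit0 -> P1=[0,3,1,1,1,0](12) P2=[0,5,4,7,4,4](0)
Move 6: P1 pit4 -> P1=[0,3,1,1,0,1](12) P2=[0,5,4,7,4,4](0)
Move 7: P2 pit2 -> P1=[0,3,1,1,0,1](12) P2=[0,5,0,8,5,5](1)
Move 8: P2 pit5 -> P1=[1,4,2,2,0,1](12) P2=[0,5,0,8,5,0](2)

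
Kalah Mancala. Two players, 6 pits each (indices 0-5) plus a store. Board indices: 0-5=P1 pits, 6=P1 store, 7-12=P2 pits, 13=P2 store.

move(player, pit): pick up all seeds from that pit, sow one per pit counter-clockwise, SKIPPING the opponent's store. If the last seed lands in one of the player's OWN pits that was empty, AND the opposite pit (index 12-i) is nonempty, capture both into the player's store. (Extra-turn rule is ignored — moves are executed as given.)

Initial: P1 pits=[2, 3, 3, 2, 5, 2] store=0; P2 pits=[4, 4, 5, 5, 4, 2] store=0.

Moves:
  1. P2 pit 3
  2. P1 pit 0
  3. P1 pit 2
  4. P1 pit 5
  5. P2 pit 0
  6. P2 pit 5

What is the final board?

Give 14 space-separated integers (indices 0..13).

Move 1: P2 pit3 -> P1=[3,4,3,2,5,2](0) P2=[4,4,5,0,5,3](1)
Move 2: P1 pit0 -> P1=[0,5,4,3,5,2](0) P2=[4,4,5,0,5,3](1)
Move 3: P1 pit2 -> P1=[0,5,0,4,6,3](1) P2=[4,4,5,0,5,3](1)
Move 4: P1 pit5 -> P1=[0,5,0,4,6,0](2) P2=[5,5,5,0,5,3](1)
Move 5: P2 pit0 -> P1=[0,5,0,4,6,0](2) P2=[0,6,6,1,6,4](1)
Move 6: P2 pit5 -> P1=[1,6,1,4,6,0](2) P2=[0,6,6,1,6,0](2)

Answer: 1 6 1 4 6 0 2 0 6 6 1 6 0 2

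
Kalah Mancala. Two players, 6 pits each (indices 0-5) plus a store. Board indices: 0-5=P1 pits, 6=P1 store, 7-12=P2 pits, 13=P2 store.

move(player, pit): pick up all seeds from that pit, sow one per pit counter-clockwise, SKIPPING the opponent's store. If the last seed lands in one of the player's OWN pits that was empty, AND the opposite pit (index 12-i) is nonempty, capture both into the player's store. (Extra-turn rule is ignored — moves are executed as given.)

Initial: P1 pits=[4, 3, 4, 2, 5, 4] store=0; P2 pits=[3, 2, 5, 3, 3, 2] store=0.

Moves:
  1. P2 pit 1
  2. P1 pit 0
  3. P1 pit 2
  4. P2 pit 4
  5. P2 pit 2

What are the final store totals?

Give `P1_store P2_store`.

Answer: 1 2

Derivation:
Move 1: P2 pit1 -> P1=[4,3,4,2,5,4](0) P2=[3,0,6,4,3,2](0)
Move 2: P1 pit0 -> P1=[0,4,5,3,6,4](0) P2=[3,0,6,4,3,2](0)
Move 3: P1 pit2 -> P1=[0,4,0,4,7,5](1) P2=[4,0,6,4,3,2](0)
Move 4: P2 pit4 -> P1=[1,4,0,4,7,5](1) P2=[4,0,6,4,0,3](1)
Move 5: P2 pit2 -> P1=[2,5,0,4,7,5](1) P2=[4,0,0,5,1,4](2)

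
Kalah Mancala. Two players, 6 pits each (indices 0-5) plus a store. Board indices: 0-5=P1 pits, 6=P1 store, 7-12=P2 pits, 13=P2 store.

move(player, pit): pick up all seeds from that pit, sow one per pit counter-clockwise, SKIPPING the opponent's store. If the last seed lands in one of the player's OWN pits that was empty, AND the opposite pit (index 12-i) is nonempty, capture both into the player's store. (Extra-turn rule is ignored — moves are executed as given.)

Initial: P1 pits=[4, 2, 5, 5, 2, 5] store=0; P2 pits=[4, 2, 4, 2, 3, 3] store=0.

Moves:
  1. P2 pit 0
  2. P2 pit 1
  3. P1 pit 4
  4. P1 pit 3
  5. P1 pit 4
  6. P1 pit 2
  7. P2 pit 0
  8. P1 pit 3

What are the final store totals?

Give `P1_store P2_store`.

Move 1: P2 pit0 -> P1=[4,2,5,5,2,5](0) P2=[0,3,5,3,4,3](0)
Move 2: P2 pit1 -> P1=[4,2,5,5,2,5](0) P2=[0,0,6,4,5,3](0)
Move 3: P1 pit4 -> P1=[4,2,5,5,0,6](1) P2=[0,0,6,4,5,3](0)
Move 4: P1 pit3 -> P1=[4,2,5,0,1,7](2) P2=[1,1,6,4,5,3](0)
Move 5: P1 pit4 -> P1=[4,2,5,0,0,8](2) P2=[1,1,6,4,5,3](0)
Move 6: P1 pit2 -> P1=[4,2,0,1,1,9](3) P2=[2,1,6,4,5,3](0)
Move 7: P2 pit0 -> P1=[4,2,0,1,1,9](3) P2=[0,2,7,4,5,3](0)
Move 8: P1 pit3 -> P1=[4,2,0,0,2,9](3) P2=[0,2,7,4,5,3](0)

Answer: 3 0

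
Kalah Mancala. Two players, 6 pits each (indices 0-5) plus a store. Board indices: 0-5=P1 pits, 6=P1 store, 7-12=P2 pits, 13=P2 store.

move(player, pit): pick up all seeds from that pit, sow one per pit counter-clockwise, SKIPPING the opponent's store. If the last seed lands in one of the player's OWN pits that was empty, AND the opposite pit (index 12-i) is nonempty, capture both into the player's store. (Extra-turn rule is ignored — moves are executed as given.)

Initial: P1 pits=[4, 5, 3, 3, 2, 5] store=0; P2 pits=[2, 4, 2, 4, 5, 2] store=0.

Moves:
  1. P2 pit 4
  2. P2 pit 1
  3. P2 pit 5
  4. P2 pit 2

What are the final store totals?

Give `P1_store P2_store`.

Move 1: P2 pit4 -> P1=[5,6,4,3,2,5](0) P2=[2,4,2,4,0,3](1)
Move 2: P2 pit1 -> P1=[5,6,4,3,2,5](0) P2=[2,0,3,5,1,4](1)
Move 3: P2 pit5 -> P1=[6,7,5,3,2,5](0) P2=[2,0,3,5,1,0](2)
Move 4: P2 pit2 -> P1=[0,7,5,3,2,5](0) P2=[2,0,0,6,2,0](9)

Answer: 0 9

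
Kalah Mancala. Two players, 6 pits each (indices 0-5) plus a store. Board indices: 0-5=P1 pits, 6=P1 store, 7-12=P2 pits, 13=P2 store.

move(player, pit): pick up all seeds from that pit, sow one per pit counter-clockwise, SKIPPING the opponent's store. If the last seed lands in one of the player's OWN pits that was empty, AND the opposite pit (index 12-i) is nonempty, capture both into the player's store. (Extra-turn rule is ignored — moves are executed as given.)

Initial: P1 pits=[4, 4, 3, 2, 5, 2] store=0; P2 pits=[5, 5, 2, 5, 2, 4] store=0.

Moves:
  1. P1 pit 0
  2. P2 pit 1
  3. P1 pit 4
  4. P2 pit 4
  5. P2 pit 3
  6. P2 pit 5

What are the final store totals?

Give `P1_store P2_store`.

Move 1: P1 pit0 -> P1=[0,5,4,3,6,2](0) P2=[5,5,2,5,2,4](0)
Move 2: P2 pit1 -> P1=[0,5,4,3,6,2](0) P2=[5,0,3,6,3,5](1)
Move 3: P1 pit4 -> P1=[0,5,4,3,0,3](1) P2=[6,1,4,7,3,5](1)
Move 4: P2 pit4 -> P1=[1,5,4,3,0,3](1) P2=[6,1,4,7,0,6](2)
Move 5: P2 pit3 -> P1=[2,6,5,4,0,3](1) P2=[6,1,4,0,1,7](3)
Move 6: P2 pit5 -> P1=[3,7,6,5,1,4](1) P2=[6,1,4,0,1,0](4)

Answer: 1 4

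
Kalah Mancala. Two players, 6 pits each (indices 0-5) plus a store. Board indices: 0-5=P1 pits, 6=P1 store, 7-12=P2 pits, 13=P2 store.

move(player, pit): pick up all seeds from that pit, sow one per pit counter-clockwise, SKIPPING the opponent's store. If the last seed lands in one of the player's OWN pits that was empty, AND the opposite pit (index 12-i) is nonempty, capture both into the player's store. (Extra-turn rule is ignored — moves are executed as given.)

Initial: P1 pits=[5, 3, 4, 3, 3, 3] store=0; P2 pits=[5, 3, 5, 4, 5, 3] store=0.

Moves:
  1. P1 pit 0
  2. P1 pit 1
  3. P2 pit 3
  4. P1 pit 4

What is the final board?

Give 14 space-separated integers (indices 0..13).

Answer: 1 0 6 5 0 6 1 6 4 6 0 6 4 1

Derivation:
Move 1: P1 pit0 -> P1=[0,4,5,4,4,4](0) P2=[5,3,5,4,5,3](0)
Move 2: P1 pit1 -> P1=[0,0,6,5,5,5](0) P2=[5,3,5,4,5,3](0)
Move 3: P2 pit3 -> P1=[1,0,6,5,5,5](0) P2=[5,3,5,0,6,4](1)
Move 4: P1 pit4 -> P1=[1,0,6,5,0,6](1) P2=[6,4,6,0,6,4](1)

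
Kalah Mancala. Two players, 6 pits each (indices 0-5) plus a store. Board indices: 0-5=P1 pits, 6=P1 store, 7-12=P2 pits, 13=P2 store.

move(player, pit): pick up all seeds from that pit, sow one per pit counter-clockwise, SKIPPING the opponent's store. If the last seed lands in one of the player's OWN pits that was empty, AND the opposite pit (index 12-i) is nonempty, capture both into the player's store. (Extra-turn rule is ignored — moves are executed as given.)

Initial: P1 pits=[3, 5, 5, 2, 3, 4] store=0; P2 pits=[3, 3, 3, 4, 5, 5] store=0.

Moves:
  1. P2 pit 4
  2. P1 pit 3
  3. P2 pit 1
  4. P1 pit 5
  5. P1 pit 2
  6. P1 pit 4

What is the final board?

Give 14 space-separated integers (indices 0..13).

Answer: 4 0 0 1 0 2 3 6 3 6 6 0 6 8

Derivation:
Move 1: P2 pit4 -> P1=[4,6,6,2,3,4](0) P2=[3,3,3,4,0,6](1)
Move 2: P1 pit3 -> P1=[4,6,6,0,4,5](0) P2=[3,3,3,4,0,6](1)
Move 3: P2 pit1 -> P1=[4,0,6,0,4,5](0) P2=[3,0,4,5,0,6](8)
Move 4: P1 pit5 -> P1=[4,0,6,0,4,0](1) P2=[4,1,5,6,0,6](8)
Move 5: P1 pit2 -> P1=[4,0,0,1,5,1](2) P2=[5,2,5,6,0,6](8)
Move 6: P1 pit4 -> P1=[4,0,0,1,0,2](3) P2=[6,3,6,6,0,6](8)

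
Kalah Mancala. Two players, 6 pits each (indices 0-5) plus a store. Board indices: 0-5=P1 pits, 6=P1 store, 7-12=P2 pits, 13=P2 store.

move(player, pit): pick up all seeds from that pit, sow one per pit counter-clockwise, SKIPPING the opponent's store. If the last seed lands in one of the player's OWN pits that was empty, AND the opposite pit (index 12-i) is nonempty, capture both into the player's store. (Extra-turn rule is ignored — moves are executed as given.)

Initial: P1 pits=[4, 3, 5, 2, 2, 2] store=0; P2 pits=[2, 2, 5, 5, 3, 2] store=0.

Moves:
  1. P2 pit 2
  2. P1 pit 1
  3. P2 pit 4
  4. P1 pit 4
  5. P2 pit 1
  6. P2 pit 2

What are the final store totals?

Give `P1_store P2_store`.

Move 1: P2 pit2 -> P1=[5,3,5,2,2,2](0) P2=[2,2,0,6,4,3](1)
Move 2: P1 pit1 -> P1=[5,0,6,3,3,2](0) P2=[2,2,0,6,4,3](1)
Move 3: P2 pit4 -> P1=[6,1,6,3,3,2](0) P2=[2,2,0,6,0,4](2)
Move 4: P1 pit4 -> P1=[6,1,6,3,0,3](1) P2=[3,2,0,6,0,4](2)
Move 5: P2 pit1 -> P1=[6,1,6,3,0,3](1) P2=[3,0,1,7,0,4](2)
Move 6: P2 pit2 -> P1=[6,1,6,3,0,3](1) P2=[3,0,0,8,0,4](2)

Answer: 1 2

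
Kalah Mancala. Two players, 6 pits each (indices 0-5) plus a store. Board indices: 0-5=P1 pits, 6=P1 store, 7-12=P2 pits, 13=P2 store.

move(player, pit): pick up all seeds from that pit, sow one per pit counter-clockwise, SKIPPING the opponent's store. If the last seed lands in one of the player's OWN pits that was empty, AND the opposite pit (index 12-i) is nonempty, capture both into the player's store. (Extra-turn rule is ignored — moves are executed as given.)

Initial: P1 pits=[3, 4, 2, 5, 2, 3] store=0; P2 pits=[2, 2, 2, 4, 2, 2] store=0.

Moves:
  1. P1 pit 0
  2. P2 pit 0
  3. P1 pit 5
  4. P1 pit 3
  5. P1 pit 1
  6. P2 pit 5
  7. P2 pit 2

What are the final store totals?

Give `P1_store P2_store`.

Answer: 3 2

Derivation:
Move 1: P1 pit0 -> P1=[0,5,3,6,2,3](0) P2=[2,2,2,4,2,2](0)
Move 2: P2 pit0 -> P1=[0,5,3,6,2,3](0) P2=[0,3,3,4,2,2](0)
Move 3: P1 pit5 -> P1=[0,5,3,6,2,0](1) P2=[1,4,3,4,2,2](0)
Move 4: P1 pit3 -> P1=[0,5,3,0,3,1](2) P2=[2,5,4,4,2,2](0)
Move 5: P1 pit1 -> P1=[0,0,4,1,4,2](3) P2=[2,5,4,4,2,2](0)
Move 6: P2 pit5 -> P1=[1,0,4,1,4,2](3) P2=[2,5,4,4,2,0](1)
Move 7: P2 pit2 -> P1=[1,0,4,1,4,2](3) P2=[2,5,0,5,3,1](2)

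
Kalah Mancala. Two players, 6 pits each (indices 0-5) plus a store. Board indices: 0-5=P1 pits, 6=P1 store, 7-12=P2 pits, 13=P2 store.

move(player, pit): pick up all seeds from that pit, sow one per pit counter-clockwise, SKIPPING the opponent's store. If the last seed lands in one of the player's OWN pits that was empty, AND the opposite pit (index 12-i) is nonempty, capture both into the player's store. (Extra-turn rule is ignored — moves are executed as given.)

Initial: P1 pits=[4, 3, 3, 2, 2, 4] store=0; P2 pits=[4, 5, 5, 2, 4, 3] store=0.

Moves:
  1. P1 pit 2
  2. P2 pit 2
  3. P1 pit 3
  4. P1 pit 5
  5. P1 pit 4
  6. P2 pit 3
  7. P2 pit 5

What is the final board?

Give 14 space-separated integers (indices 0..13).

Move 1: P1 pit2 -> P1=[4,3,0,3,3,5](0) P2=[4,5,5,2,4,3](0)
Move 2: P2 pit2 -> P1=[5,3,0,3,3,5](0) P2=[4,5,0,3,5,4](1)
Move 3: P1 pit3 -> P1=[5,3,0,0,4,6](1) P2=[4,5,0,3,5,4](1)
Move 4: P1 pit5 -> P1=[5,3,0,0,4,0](2) P2=[5,6,1,4,6,4](1)
Move 5: P1 pit4 -> P1=[5,3,0,0,0,1](3) P2=[6,7,1,4,6,4](1)
Move 6: P2 pit3 -> P1=[6,3,0,0,0,1](3) P2=[6,7,1,0,7,5](2)
Move 7: P2 pit5 -> P1=[7,4,1,1,0,1](3) P2=[6,7,1,0,7,0](3)

Answer: 7 4 1 1 0 1 3 6 7 1 0 7 0 3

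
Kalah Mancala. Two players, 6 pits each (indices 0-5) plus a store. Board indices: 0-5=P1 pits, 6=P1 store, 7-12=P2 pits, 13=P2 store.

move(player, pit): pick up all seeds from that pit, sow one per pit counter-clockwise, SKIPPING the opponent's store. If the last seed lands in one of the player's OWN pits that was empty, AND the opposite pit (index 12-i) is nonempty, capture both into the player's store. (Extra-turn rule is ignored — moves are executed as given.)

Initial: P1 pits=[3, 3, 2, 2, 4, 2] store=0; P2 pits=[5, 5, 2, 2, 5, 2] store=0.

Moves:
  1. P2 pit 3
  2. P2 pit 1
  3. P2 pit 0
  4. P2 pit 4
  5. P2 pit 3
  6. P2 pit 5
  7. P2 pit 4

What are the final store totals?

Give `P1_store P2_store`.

Answer: 0 9

Derivation:
Move 1: P2 pit3 -> P1=[3,3,2,2,4,2](0) P2=[5,5,2,0,6,3](0)
Move 2: P2 pit1 -> P1=[3,3,2,2,4,2](0) P2=[5,0,3,1,7,4](1)
Move 3: P2 pit0 -> P1=[3,3,2,2,4,2](0) P2=[0,1,4,2,8,5](1)
Move 4: P2 pit4 -> P1=[4,4,3,3,5,3](0) P2=[0,1,4,2,0,6](2)
Move 5: P2 pit3 -> P1=[4,4,3,3,5,3](0) P2=[0,1,4,0,1,7](2)
Move 6: P2 pit5 -> P1=[5,5,4,4,6,4](0) P2=[0,1,4,0,1,0](3)
Move 7: P2 pit4 -> P1=[0,5,4,4,6,4](0) P2=[0,1,4,0,0,0](9)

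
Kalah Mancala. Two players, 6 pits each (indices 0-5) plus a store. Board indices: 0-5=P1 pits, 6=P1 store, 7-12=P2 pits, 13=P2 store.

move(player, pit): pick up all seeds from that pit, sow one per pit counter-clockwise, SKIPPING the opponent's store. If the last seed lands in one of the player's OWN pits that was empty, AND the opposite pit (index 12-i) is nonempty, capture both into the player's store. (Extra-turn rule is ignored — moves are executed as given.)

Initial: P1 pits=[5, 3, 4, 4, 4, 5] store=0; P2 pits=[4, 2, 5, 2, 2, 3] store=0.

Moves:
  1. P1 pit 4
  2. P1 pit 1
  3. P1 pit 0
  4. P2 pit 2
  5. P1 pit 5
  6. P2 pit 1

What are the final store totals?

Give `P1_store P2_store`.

Answer: 6 1

Derivation:
Move 1: P1 pit4 -> P1=[5,3,4,4,0,6](1) P2=[5,3,5,2,2,3](0)
Move 2: P1 pit1 -> P1=[5,0,5,5,0,6](5) P2=[5,0,5,2,2,3](0)
Move 3: P1 pit0 -> P1=[0,1,6,6,1,7](5) P2=[5,0,5,2,2,3](0)
Move 4: P2 pit2 -> P1=[1,1,6,6,1,7](5) P2=[5,0,0,3,3,4](1)
Move 5: P1 pit5 -> P1=[1,1,6,6,1,0](6) P2=[6,1,1,4,4,5](1)
Move 6: P2 pit1 -> P1=[1,1,6,6,1,0](6) P2=[6,0,2,4,4,5](1)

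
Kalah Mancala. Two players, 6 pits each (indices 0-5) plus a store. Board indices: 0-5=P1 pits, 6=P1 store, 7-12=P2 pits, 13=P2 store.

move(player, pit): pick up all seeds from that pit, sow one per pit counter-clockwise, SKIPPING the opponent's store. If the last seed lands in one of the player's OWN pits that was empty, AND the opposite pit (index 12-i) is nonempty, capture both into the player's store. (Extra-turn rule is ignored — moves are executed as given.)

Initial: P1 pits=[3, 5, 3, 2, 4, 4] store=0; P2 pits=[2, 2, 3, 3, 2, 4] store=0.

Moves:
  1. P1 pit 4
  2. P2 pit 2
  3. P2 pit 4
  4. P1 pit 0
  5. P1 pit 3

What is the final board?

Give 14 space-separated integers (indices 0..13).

Answer: 0 6 4 0 1 6 6 3 0 0 4 0 6 1

Derivation:
Move 1: P1 pit4 -> P1=[3,5,3,2,0,5](1) P2=[3,3,3,3,2,4](0)
Move 2: P2 pit2 -> P1=[3,5,3,2,0,5](1) P2=[3,3,0,4,3,5](0)
Move 3: P2 pit4 -> P1=[4,5,3,2,0,5](1) P2=[3,3,0,4,0,6](1)
Move 4: P1 pit0 -> P1=[0,6,4,3,0,5](5) P2=[3,0,0,4,0,6](1)
Move 5: P1 pit3 -> P1=[0,6,4,0,1,6](6) P2=[3,0,0,4,0,6](1)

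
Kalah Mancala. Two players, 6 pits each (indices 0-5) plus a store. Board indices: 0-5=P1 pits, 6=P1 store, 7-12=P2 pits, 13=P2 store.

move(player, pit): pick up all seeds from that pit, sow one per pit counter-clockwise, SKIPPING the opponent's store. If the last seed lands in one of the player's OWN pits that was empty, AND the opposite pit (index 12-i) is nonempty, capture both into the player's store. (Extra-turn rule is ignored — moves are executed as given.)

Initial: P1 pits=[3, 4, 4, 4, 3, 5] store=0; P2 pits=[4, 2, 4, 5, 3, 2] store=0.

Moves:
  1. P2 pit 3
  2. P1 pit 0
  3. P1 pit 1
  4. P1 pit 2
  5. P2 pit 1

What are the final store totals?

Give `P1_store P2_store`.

Move 1: P2 pit3 -> P1=[4,5,4,4,3,5](0) P2=[4,2,4,0,4,3](1)
Move 2: P1 pit0 -> P1=[0,6,5,5,4,5](0) P2=[4,2,4,0,4,3](1)
Move 3: P1 pit1 -> P1=[0,0,6,6,5,6](1) P2=[5,2,4,0,4,3](1)
Move 4: P1 pit2 -> P1=[0,0,0,7,6,7](2) P2=[6,3,4,0,4,3](1)
Move 5: P2 pit1 -> P1=[0,0,0,7,6,7](2) P2=[6,0,5,1,5,3](1)

Answer: 2 1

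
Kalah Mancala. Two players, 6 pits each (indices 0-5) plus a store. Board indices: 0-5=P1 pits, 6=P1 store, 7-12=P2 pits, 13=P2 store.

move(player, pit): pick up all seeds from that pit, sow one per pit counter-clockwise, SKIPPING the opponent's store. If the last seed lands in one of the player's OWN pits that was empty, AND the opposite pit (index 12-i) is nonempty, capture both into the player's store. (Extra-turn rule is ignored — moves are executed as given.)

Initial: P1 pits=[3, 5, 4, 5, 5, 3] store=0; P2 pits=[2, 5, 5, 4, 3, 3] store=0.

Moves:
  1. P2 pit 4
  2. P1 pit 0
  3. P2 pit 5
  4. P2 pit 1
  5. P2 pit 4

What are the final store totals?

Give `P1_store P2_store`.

Move 1: P2 pit4 -> P1=[4,5,4,5,5,3](0) P2=[2,5,5,4,0,4](1)
Move 2: P1 pit0 -> P1=[0,6,5,6,6,3](0) P2=[2,5,5,4,0,4](1)
Move 3: P2 pit5 -> P1=[1,7,6,6,6,3](0) P2=[2,5,5,4,0,0](2)
Move 4: P2 pit1 -> P1=[1,7,6,6,6,3](0) P2=[2,0,6,5,1,1](3)
Move 5: P2 pit4 -> P1=[1,7,6,6,6,3](0) P2=[2,0,6,5,0,2](3)

Answer: 0 3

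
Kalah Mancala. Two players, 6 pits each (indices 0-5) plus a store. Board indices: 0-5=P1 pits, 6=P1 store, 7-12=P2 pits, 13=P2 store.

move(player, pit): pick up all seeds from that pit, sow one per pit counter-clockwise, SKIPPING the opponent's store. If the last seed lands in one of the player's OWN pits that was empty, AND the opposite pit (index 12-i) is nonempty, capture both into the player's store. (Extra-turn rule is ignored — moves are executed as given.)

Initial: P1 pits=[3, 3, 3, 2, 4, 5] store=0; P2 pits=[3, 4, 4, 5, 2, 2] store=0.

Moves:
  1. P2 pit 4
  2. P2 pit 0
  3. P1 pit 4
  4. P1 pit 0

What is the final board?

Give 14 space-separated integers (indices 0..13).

Answer: 0 4 4 3 0 6 1 1 6 5 6 0 3 1

Derivation:
Move 1: P2 pit4 -> P1=[3,3,3,2,4,5](0) P2=[3,4,4,5,0,3](1)
Move 2: P2 pit0 -> P1=[3,3,3,2,4,5](0) P2=[0,5,5,6,0,3](1)
Move 3: P1 pit4 -> P1=[3,3,3,2,0,6](1) P2=[1,6,5,6,0,3](1)
Move 4: P1 pit0 -> P1=[0,4,4,3,0,6](1) P2=[1,6,5,6,0,3](1)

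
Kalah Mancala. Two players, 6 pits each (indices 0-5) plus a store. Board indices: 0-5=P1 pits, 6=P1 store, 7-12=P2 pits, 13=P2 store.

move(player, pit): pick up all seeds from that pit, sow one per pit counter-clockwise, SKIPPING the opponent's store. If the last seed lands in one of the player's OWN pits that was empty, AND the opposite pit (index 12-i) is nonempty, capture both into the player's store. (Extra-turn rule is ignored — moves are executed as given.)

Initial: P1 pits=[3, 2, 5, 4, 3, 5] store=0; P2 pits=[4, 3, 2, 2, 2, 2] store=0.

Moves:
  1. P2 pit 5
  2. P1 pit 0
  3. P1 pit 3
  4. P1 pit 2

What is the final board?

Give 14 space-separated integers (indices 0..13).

Move 1: P2 pit5 -> P1=[4,2,5,4,3,5](0) P2=[4,3,2,2,2,0](1)
Move 2: P1 pit0 -> P1=[0,3,6,5,4,5](0) P2=[4,3,2,2,2,0](1)
Move 3: P1 pit3 -> P1=[0,3,6,0,5,6](1) P2=[5,4,2,2,2,0](1)
Move 4: P1 pit2 -> P1=[0,3,0,1,6,7](2) P2=[6,5,2,2,2,0](1)

Answer: 0 3 0 1 6 7 2 6 5 2 2 2 0 1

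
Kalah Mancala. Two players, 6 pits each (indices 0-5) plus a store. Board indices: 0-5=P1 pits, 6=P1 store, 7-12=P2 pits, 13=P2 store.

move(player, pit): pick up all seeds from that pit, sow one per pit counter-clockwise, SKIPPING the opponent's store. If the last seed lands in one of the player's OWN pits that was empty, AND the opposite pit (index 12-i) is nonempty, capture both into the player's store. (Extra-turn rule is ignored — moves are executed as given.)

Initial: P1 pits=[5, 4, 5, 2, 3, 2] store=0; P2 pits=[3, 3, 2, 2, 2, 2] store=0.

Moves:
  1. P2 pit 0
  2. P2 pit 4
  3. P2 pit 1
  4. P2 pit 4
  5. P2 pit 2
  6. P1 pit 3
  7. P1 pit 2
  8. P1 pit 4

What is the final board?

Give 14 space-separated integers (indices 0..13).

Answer: 5 4 0 1 0 5 2 2 1 1 5 1 6 2

Derivation:
Move 1: P2 pit0 -> P1=[5,4,5,2,3,2](0) P2=[0,4,3,3,2,2](0)
Move 2: P2 pit4 -> P1=[5,4,5,2,3,2](0) P2=[0,4,3,3,0,3](1)
Move 3: P2 pit1 -> P1=[5,4,5,2,3,2](0) P2=[0,0,4,4,1,4](1)
Move 4: P2 pit4 -> P1=[5,4,5,2,3,2](0) P2=[0,0,4,4,0,5](1)
Move 5: P2 pit2 -> P1=[5,4,5,2,3,2](0) P2=[0,0,0,5,1,6](2)
Move 6: P1 pit3 -> P1=[5,4,5,0,4,3](0) P2=[0,0,0,5,1,6](2)
Move 7: P1 pit2 -> P1=[5,4,0,1,5,4](1) P2=[1,0,0,5,1,6](2)
Move 8: P1 pit4 -> P1=[5,4,0,1,0,5](2) P2=[2,1,1,5,1,6](2)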